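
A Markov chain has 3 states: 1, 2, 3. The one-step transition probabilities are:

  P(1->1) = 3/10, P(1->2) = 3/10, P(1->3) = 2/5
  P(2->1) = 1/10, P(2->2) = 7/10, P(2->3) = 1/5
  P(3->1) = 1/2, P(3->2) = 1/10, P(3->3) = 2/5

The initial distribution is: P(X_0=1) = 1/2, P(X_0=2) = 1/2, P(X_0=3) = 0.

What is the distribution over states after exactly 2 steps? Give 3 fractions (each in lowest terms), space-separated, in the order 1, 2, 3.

Answer: 13/50 11/25 3/10

Derivation:
Propagating the distribution step by step (d_{t+1} = d_t * P):
d_0 = (1=1/2, 2=1/2, 3=0)
  d_1[1] = 1/2*3/10 + 1/2*1/10 + 0*1/2 = 1/5
  d_1[2] = 1/2*3/10 + 1/2*7/10 + 0*1/10 = 1/2
  d_1[3] = 1/2*2/5 + 1/2*1/5 + 0*2/5 = 3/10
d_1 = (1=1/5, 2=1/2, 3=3/10)
  d_2[1] = 1/5*3/10 + 1/2*1/10 + 3/10*1/2 = 13/50
  d_2[2] = 1/5*3/10 + 1/2*7/10 + 3/10*1/10 = 11/25
  d_2[3] = 1/5*2/5 + 1/2*1/5 + 3/10*2/5 = 3/10
d_2 = (1=13/50, 2=11/25, 3=3/10)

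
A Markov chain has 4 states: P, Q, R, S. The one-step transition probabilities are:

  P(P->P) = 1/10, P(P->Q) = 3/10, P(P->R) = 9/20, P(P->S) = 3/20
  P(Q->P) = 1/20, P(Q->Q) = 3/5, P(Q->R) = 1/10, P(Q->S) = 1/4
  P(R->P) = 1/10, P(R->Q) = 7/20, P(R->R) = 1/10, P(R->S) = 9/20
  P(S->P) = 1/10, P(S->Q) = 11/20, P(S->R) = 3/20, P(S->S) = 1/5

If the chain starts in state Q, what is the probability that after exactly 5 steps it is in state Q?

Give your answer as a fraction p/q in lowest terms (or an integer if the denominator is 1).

Computing P^5 by repeated multiplication:
P^1 =
  P: [1/10, 3/10, 9/20, 3/20]
  Q: [1/20, 3/5, 1/10, 1/4]
  R: [1/10, 7/20, 1/10, 9/20]
  S: [1/10, 11/20, 3/20, 1/5]
P^2 =
  P: [17/200, 9/20, 57/400, 129/400]
  Q: [7/100, 219/400, 13/100, 101/400]
  R: [33/400, 209/400, 63/400, 19/80]
  S: [29/400, 209/400, 29/200, 13/50]
P^3 =
  P: [31/400, 2091/4000, 1167/8000, 2031/8000]
  Q: [581/8000, 4271/8000, 1097/8000, 2051/8000]
  R: [591/8000, 131/250, 563/4000, 2091/8000]
  S: [591/8000, 529/1000, 1107/8000, 207/800]
P^4 =
  P: [5909/80000, 42207/80000, 22371/160000, 41397/160000]
  Q: [11729/160000, 42489/80000, 11059/80000, 1647/6400]
  R: [369/5000, 84733/160000, 5557/40000, 41231/160000]
  S: [1471/20000, 84849/160000, 22207/160000, 5147/20000]
P^5 =
  P: [117793/1600000, 10599/20000, 444123/3200000, 824451/3200000]
  Q: [117511/1600000, 1697861/3200000, 221639/1600000, 823839/3200000]
  R: [235267/3200000, 1696781/3200000, 443887/3200000, 164813/640000]
  S: [235151/3200000, 1697181/3200000, 13861/100000, 206029/800000]

(P^5)[Q -> Q] = 1697861/3200000

Answer: 1697861/3200000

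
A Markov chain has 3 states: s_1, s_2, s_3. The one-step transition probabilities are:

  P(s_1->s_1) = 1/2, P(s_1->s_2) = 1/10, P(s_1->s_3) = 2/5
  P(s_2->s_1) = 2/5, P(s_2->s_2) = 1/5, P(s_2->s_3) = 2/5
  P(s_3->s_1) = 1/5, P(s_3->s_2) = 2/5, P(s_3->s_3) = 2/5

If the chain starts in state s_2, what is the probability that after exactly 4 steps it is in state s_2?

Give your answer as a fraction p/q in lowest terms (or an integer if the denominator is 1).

Answer: 611/2500

Derivation:
Computing P^4 by repeated multiplication:
P^1 =
  s_1: [1/2, 1/10, 2/5]
  s_2: [2/5, 1/5, 2/5]
  s_3: [1/5, 2/5, 2/5]
P^2 =
  s_1: [37/100, 23/100, 2/5]
  s_2: [9/25, 6/25, 2/5]
  s_3: [17/50, 13/50, 2/5]
P^3 =
  s_1: [357/1000, 243/1000, 2/5]
  s_2: [89/250, 61/250, 2/5]
  s_3: [177/500, 123/500, 2/5]
P^4 =
  s_1: [3557/10000, 2443/10000, 2/5]
  s_2: [889/2500, 611/2500, 2/5]
  s_3: [1777/5000, 1223/5000, 2/5]

(P^4)[s_2 -> s_2] = 611/2500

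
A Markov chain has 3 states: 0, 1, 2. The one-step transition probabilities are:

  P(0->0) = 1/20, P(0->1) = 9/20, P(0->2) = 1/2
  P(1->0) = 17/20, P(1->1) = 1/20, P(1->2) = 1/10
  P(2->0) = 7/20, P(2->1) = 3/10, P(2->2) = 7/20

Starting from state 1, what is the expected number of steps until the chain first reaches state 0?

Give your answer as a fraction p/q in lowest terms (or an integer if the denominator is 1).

Let h_i = expected steps to first reach 0 from state i.
Boundary: h_0 = 0.
First-step equations for the other states:
  h_1 = 1 + 17/20*h_0 + 1/20*h_1 + 1/10*h_2
  h_2 = 1 + 7/20*h_0 + 3/10*h_1 + 7/20*h_2

Substituting h_0 = 0 and rearranging gives the linear system (I - Q) h = 1:
  [19/20, -1/10] . (h_1, h_2) = 1
  [-3/10, 13/20] . (h_1, h_2) = 1

Solving yields:
  h_1 = 60/47
  h_2 = 100/47

Starting state is 1, so the expected hitting time is h_1 = 60/47.

Answer: 60/47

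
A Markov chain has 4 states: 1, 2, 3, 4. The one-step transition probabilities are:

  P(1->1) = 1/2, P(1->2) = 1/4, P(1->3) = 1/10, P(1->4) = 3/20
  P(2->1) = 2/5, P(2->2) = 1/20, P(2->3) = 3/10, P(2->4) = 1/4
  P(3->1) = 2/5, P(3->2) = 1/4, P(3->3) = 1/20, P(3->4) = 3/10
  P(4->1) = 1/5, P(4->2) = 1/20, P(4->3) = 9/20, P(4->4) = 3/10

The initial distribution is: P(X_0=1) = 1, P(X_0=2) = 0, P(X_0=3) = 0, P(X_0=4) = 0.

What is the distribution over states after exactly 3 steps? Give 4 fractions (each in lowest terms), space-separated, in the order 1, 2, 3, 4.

Propagating the distribution step by step (d_{t+1} = d_t * P):
d_0 = (1=1, 2=0, 3=0, 4=0)
  d_1[1] = 1*1/2 + 0*2/5 + 0*2/5 + 0*1/5 = 1/2
  d_1[2] = 1*1/4 + 0*1/20 + 0*1/4 + 0*1/20 = 1/4
  d_1[3] = 1*1/10 + 0*3/10 + 0*1/20 + 0*9/20 = 1/10
  d_1[4] = 1*3/20 + 0*1/4 + 0*3/10 + 0*3/10 = 3/20
d_1 = (1=1/2, 2=1/4, 3=1/10, 4=3/20)
  d_2[1] = 1/2*1/2 + 1/4*2/5 + 1/10*2/5 + 3/20*1/5 = 21/50
  d_2[2] = 1/2*1/4 + 1/4*1/20 + 1/10*1/4 + 3/20*1/20 = 17/100
  d_2[3] = 1/2*1/10 + 1/4*3/10 + 1/10*1/20 + 3/20*9/20 = 79/400
  d_2[4] = 1/2*3/20 + 1/4*1/4 + 1/10*3/10 + 3/20*3/10 = 17/80
d_2 = (1=21/50, 2=17/100, 3=79/400, 4=17/80)
  d_3[1] = 21/50*1/2 + 17/100*2/5 + 79/400*2/5 + 17/80*1/5 = 799/2000
  d_3[2] = 21/50*1/4 + 17/100*1/20 + 79/400*1/4 + 17/80*1/20 = 347/2000
  d_3[3] = 21/50*1/10 + 17/100*3/10 + 79/400*1/20 + 17/80*9/20 = 397/2000
  d_3[4] = 21/50*3/20 + 17/100*1/4 + 79/400*3/10 + 17/80*3/10 = 457/2000
d_3 = (1=799/2000, 2=347/2000, 3=397/2000, 4=457/2000)

Answer: 799/2000 347/2000 397/2000 457/2000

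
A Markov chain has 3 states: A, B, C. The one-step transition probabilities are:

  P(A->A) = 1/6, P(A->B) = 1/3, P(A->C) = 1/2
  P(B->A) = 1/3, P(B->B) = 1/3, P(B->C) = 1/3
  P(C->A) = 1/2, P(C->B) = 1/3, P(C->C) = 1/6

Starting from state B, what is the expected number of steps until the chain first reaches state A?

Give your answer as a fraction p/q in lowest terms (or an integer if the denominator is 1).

Let h_i = expected steps to first reach A from state i.
Boundary: h_A = 0.
First-step equations for the other states:
  h_B = 1 + 1/3*h_A + 1/3*h_B + 1/3*h_C
  h_C = 1 + 1/2*h_A + 1/3*h_B + 1/6*h_C

Substituting h_A = 0 and rearranging gives the linear system (I - Q) h = 1:
  [2/3, -1/3] . (h_B, h_C) = 1
  [-1/3, 5/6] . (h_B, h_C) = 1

Solving yields:
  h_B = 21/8
  h_C = 9/4

Starting state is B, so the expected hitting time is h_B = 21/8.

Answer: 21/8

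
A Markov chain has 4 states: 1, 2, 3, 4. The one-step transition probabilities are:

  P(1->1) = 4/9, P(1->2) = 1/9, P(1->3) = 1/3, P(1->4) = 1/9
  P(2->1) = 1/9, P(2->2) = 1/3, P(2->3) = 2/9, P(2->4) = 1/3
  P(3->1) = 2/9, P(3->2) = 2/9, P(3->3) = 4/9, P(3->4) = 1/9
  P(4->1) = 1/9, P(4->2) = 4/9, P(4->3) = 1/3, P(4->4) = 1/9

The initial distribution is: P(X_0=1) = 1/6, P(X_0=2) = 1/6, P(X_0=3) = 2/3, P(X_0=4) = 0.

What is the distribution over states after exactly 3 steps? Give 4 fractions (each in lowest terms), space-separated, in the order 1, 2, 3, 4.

Answer: 37/162 379/1458 251/729 122/729

Derivation:
Propagating the distribution step by step (d_{t+1} = d_t * P):
d_0 = (1=1/6, 2=1/6, 3=2/3, 4=0)
  d_1[1] = 1/6*4/9 + 1/6*1/9 + 2/3*2/9 + 0*1/9 = 13/54
  d_1[2] = 1/6*1/9 + 1/6*1/3 + 2/3*2/9 + 0*4/9 = 2/9
  d_1[3] = 1/6*1/3 + 1/6*2/9 + 2/3*4/9 + 0*1/3 = 7/18
  d_1[4] = 1/6*1/9 + 1/6*1/3 + 2/3*1/9 + 0*1/9 = 4/27
d_1 = (1=13/54, 2=2/9, 3=7/18, 4=4/27)
  d_2[1] = 13/54*4/9 + 2/9*1/9 + 7/18*2/9 + 4/27*1/9 = 19/81
  d_2[2] = 13/54*1/9 + 2/9*1/3 + 7/18*2/9 + 4/27*4/9 = 41/162
  d_2[3] = 13/54*1/3 + 2/9*2/9 + 7/18*4/9 + 4/27*1/3 = 19/54
  d_2[4] = 13/54*1/9 + 2/9*1/3 + 7/18*1/9 + 4/27*1/9 = 13/81
d_2 = (1=19/81, 2=41/162, 3=19/54, 4=13/81)
  d_3[1] = 19/81*4/9 + 41/162*1/9 + 19/54*2/9 + 13/81*1/9 = 37/162
  d_3[2] = 19/81*1/9 + 41/162*1/3 + 19/54*2/9 + 13/81*4/9 = 379/1458
  d_3[3] = 19/81*1/3 + 41/162*2/9 + 19/54*4/9 + 13/81*1/3 = 251/729
  d_3[4] = 19/81*1/9 + 41/162*1/3 + 19/54*1/9 + 13/81*1/9 = 122/729
d_3 = (1=37/162, 2=379/1458, 3=251/729, 4=122/729)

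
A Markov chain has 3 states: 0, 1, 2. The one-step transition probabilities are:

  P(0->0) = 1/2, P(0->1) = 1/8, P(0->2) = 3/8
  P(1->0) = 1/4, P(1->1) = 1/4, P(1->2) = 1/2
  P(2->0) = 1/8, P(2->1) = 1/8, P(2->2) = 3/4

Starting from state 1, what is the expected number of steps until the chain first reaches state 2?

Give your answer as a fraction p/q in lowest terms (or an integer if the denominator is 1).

Let h_i = expected steps to first reach 2 from state i.
Boundary: h_2 = 0.
First-step equations for the other states:
  h_0 = 1 + 1/2*h_0 + 1/8*h_1 + 3/8*h_2
  h_1 = 1 + 1/4*h_0 + 1/4*h_1 + 1/2*h_2

Substituting h_2 = 0 and rearranging gives the linear system (I - Q) h = 1:
  [1/2, -1/8] . (h_0, h_1) = 1
  [-1/4, 3/4] . (h_0, h_1) = 1

Solving yields:
  h_0 = 28/11
  h_1 = 24/11

Starting state is 1, so the expected hitting time is h_1 = 24/11.

Answer: 24/11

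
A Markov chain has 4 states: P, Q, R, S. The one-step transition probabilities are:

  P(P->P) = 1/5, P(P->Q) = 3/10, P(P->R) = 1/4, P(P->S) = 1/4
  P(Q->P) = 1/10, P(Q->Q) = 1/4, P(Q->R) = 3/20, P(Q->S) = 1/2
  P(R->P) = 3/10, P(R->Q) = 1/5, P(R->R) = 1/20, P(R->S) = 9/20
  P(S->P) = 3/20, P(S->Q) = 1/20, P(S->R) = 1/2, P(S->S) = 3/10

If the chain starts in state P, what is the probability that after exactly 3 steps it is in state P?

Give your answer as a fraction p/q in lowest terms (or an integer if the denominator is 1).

Answer: 1473/8000

Derivation:
Computing P^3 by repeated multiplication:
P^1 =
  P: [1/5, 3/10, 1/4, 1/4]
  Q: [1/10, 1/4, 3/20, 1/2]
  R: [3/10, 1/5, 1/20, 9/20]
  S: [3/20, 1/20, 1/2, 3/10]
P^2 =
  P: [73/400, 79/400, 93/400, 31/80]
  Q: [33/200, 59/400, 8/25, 147/400]
  R: [13/80, 69/400, 133/400, 133/400]
  S: [23/100, 69/400, 11/50, 151/400]
P^3 =
  P: [1473/8000, 17/100, 449/1600, 1461/4000]
  Q: [1591/8000, 27/160, 421/1600, 1477/4000]
  R: [319/1600, 7/40, 399/1600, 301/800]
  S: [1487/8000, 7/40, 453/1600, 89/250]

(P^3)[P -> P] = 1473/8000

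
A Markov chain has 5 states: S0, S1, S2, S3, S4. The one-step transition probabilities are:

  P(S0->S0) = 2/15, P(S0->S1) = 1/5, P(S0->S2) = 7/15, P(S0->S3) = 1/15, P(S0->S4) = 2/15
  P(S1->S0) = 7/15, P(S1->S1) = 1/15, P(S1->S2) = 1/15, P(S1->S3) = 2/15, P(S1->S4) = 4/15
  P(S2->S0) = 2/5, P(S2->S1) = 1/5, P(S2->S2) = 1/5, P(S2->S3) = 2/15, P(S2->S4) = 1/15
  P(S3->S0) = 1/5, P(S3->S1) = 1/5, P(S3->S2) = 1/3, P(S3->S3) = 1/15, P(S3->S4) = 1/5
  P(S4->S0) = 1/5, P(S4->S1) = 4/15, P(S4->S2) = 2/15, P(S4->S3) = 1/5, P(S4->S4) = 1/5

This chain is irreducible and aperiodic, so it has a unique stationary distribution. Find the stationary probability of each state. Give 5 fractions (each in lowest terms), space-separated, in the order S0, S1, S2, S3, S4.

The stationary distribution satisfies pi = pi * P, i.e.:
  pi_S0 = 2/15*pi_S0 + 7/15*pi_S1 + 2/5*pi_S2 + 1/5*pi_S3 + 1/5*pi_S4
  pi_S1 = 1/5*pi_S0 + 1/15*pi_S1 + 1/5*pi_S2 + 1/5*pi_S3 + 4/15*pi_S4
  pi_S2 = 7/15*pi_S0 + 1/15*pi_S1 + 1/5*pi_S2 + 1/3*pi_S3 + 2/15*pi_S4
  pi_S3 = 1/15*pi_S0 + 2/15*pi_S1 + 2/15*pi_S2 + 1/15*pi_S3 + 1/5*pi_S4
  pi_S4 = 2/15*pi_S0 + 4/15*pi_S1 + 1/15*pi_S2 + 1/5*pi_S3 + 1/5*pi_S4
with normalization: pi_S0 + pi_S1 + pi_S2 + pi_S3 + pi_S4 = 1.

Using the first 4 balance equations plus normalization, the linear system A*pi = b is:
  [-13/15, 7/15, 2/5, 1/5, 1/5] . pi = 0
  [1/5, -14/15, 1/5, 1/5, 4/15] . pi = 0
  [7/15, 1/15, -4/5, 1/3, 2/15] . pi = 0
  [1/15, 2/15, 2/15, -14/15, 1/5] . pi = 0
  [1, 1, 1, 1, 1] . pi = 1

Solving yields:
  pi_S0 = 18524/65723
  pi_S1 = 1745/9389
  pi_S2 = 16785/65723
  pi_S3 = 7713/65723
  pi_S4 = 1498/9389

Verification (pi * P):
  18524/65723*2/15 + 1745/9389*7/15 + 16785/65723*2/5 + 7713/65723*1/5 + 1498/9389*1/5 = 18524/65723 = pi_S0  (ok)
  18524/65723*1/5 + 1745/9389*1/15 + 16785/65723*1/5 + 7713/65723*1/5 + 1498/9389*4/15 = 1745/9389 = pi_S1  (ok)
  18524/65723*7/15 + 1745/9389*1/15 + 16785/65723*1/5 + 7713/65723*1/3 + 1498/9389*2/15 = 16785/65723 = pi_S2  (ok)
  18524/65723*1/15 + 1745/9389*2/15 + 16785/65723*2/15 + 7713/65723*1/15 + 1498/9389*1/5 = 7713/65723 = pi_S3  (ok)
  18524/65723*2/15 + 1745/9389*4/15 + 16785/65723*1/15 + 7713/65723*1/5 + 1498/9389*1/5 = 1498/9389 = pi_S4  (ok)

Answer: 18524/65723 1745/9389 16785/65723 7713/65723 1498/9389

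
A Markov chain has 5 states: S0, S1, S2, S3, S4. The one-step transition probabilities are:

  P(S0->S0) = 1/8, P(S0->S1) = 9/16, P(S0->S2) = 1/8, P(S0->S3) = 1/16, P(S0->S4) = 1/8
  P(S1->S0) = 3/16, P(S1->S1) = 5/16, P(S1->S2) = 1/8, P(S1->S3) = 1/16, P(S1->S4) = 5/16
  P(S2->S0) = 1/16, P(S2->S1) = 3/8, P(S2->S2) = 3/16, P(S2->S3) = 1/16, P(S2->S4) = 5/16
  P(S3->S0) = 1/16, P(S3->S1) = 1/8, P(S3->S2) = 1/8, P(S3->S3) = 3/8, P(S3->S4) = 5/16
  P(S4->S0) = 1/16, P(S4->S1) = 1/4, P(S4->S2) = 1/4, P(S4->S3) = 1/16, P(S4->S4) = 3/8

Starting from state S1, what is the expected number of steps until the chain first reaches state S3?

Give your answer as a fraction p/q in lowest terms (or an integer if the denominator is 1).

Answer: 16

Derivation:
Let h_i = expected steps to first reach S3 from state i.
Boundary: h_S3 = 0.
First-step equations for the other states:
  h_S0 = 1 + 1/8*h_S0 + 9/16*h_S1 + 1/8*h_S2 + 1/16*h_S3 + 1/8*h_S4
  h_S1 = 1 + 3/16*h_S0 + 5/16*h_S1 + 1/8*h_S2 + 1/16*h_S3 + 5/16*h_S4
  h_S2 = 1 + 1/16*h_S0 + 3/8*h_S1 + 3/16*h_S2 + 1/16*h_S3 + 5/16*h_S4
  h_S4 = 1 + 1/16*h_S0 + 1/4*h_S1 + 1/4*h_S2 + 1/16*h_S3 + 3/8*h_S4

Substituting h_S3 = 0 and rearranging gives the linear system (I - Q) h = 1:
  [7/8, -9/16, -1/8, -1/8] . (h_S0, h_S1, h_S2, h_S4) = 1
  [-3/16, 11/16, -1/8, -5/16] . (h_S0, h_S1, h_S2, h_S4) = 1
  [-1/16, -3/8, 13/16, -5/16] . (h_S0, h_S1, h_S2, h_S4) = 1
  [-1/16, -1/4, -1/4, 5/8] . (h_S0, h_S1, h_S2, h_S4) = 1

Solving yields:
  h_S0 = 16
  h_S1 = 16
  h_S2 = 16
  h_S4 = 16

Starting state is S1, so the expected hitting time is h_S1 = 16.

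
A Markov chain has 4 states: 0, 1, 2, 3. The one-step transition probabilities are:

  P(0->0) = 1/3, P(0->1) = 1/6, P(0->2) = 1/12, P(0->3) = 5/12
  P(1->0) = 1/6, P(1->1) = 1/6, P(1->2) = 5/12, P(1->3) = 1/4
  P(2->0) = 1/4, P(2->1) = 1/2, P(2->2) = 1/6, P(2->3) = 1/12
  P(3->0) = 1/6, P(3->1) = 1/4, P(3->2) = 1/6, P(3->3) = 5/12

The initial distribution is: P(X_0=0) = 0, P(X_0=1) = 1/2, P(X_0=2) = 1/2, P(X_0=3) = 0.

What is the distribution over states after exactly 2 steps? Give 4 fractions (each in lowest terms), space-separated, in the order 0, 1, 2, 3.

Propagating the distribution step by step (d_{t+1} = d_t * P):
d_0 = (0=0, 1=1/2, 2=1/2, 3=0)
  d_1[0] = 0*1/3 + 1/2*1/6 + 1/2*1/4 + 0*1/6 = 5/24
  d_1[1] = 0*1/6 + 1/2*1/6 + 1/2*1/2 + 0*1/4 = 1/3
  d_1[2] = 0*1/12 + 1/2*5/12 + 1/2*1/6 + 0*1/6 = 7/24
  d_1[3] = 0*5/12 + 1/2*1/4 + 1/2*1/12 + 0*5/12 = 1/6
d_1 = (0=5/24, 1=1/3, 2=7/24, 3=1/6)
  d_2[0] = 5/24*1/3 + 1/3*1/6 + 7/24*1/4 + 1/6*1/6 = 65/288
  d_2[1] = 5/24*1/6 + 1/3*1/6 + 7/24*1/2 + 1/6*1/4 = 5/18
  d_2[2] = 5/24*1/12 + 1/3*5/12 + 7/24*1/6 + 1/6*1/6 = 67/288
  d_2[3] = 5/24*5/12 + 1/3*1/4 + 7/24*1/12 + 1/6*5/12 = 19/72
d_2 = (0=65/288, 1=5/18, 2=67/288, 3=19/72)

Answer: 65/288 5/18 67/288 19/72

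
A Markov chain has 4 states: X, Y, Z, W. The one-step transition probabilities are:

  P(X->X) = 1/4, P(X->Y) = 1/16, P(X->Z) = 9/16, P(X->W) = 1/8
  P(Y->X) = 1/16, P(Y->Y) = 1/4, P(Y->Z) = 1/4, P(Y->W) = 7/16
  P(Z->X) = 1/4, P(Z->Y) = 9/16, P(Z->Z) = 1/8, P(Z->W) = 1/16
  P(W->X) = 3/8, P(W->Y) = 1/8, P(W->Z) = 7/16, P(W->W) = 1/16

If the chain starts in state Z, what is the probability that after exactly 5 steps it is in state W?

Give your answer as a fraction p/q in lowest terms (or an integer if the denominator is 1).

Answer: 95273/524288

Derivation:
Computing P^5 by repeated multiplication:
P^1 =
  X: [1/4, 1/16, 9/16, 1/8]
  Y: [1/16, 1/4, 1/4, 7/16]
  Z: [1/4, 9/16, 1/8, 1/16]
  W: [3/8, 1/8, 7/16, 1/16]
P^2 =
  X: [65/256, 93/256, 9/32, 13/128]
  Y: [33/128, 67/256, 41/128, 41/256]
  Z: [39/256, 15/64, 83/256, 37/128]
  W: [15/64, 79/256, 83/256, 17/128]
P^3 =
  X: [797/4096, 1137/4096, 1283/4096, 879/4096]
  Y: [905/4096, 577/2048, 1313/4096, 181/1024]
  Z: [31/128, 587/2048, 1275/4096, 655/4096]
  W: [855/4096, 1191/4096, 315/1024, 395/2048]
P^4 =
  X: [14731/65536, 9325/32768, 2555/8192, 11715/65536]
  Y: [7185/32768, 9393/32768, 20455/65536, 11925/65536]
  Z: [3543/16384, 18473/65536, 20759/65536, 3033/16384]
  W: [14391/65536, 18539/65536, 20509/65536, 12097/65536]
P^5 =
  X: [28703/131072, 296721/1048576, 20629/65536, 192167/1048576]
  Y: [57409/262144, 297459/1048576, 328859/1048576, 96311/524288]
  Z: [230989/1048576, 299159/1048576, 163941/524288, 95273/524288]
  W: [230721/1048576, 148661/524288, 82343/262144, 191161/1048576]

(P^5)[Z -> W] = 95273/524288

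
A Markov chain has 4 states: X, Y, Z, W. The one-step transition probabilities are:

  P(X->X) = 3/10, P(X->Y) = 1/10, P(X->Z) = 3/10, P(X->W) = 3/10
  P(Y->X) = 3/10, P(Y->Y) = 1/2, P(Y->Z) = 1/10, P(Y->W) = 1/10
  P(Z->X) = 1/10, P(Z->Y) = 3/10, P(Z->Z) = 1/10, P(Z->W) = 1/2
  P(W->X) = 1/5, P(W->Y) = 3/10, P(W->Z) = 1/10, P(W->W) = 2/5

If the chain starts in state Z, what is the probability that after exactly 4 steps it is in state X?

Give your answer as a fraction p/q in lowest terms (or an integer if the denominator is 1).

Answer: 2421/10000

Derivation:
Computing P^4 by repeated multiplication:
P^1 =
  X: [3/10, 1/10, 3/10, 3/10]
  Y: [3/10, 1/2, 1/10, 1/10]
  Z: [1/10, 3/10, 1/10, 1/2]
  W: [1/5, 3/10, 1/10, 2/5]
P^2 =
  X: [21/100, 13/50, 4/25, 37/100]
  Y: [27/100, 17/50, 4/25, 23/100]
  Z: [23/100, 17/50, 3/25, 31/100]
  W: [6/25, 8/25, 7/50, 3/10]
P^3 =
  X: [231/1000, 31/100, 71/500, 317/1000]
  Y: [49/200, 157/500, 77/500, 287/1000]
  Z: [49/200, 161/500, 73/500, 287/1000]
  W: [121/500, 79/250, 37/250, 147/500]
P^4 =
  X: [2399/10000, 1579/5000, 731/5000, 2981/10000]
  Y: [481/2000, 1569/5000, 149/1000, 2967/10000]
  Z: [2421/10000, 1577/5000, 149/1000, 587/2000]
  W: [241/1000, 787/2500, 371/2500, 1479/5000]

(P^4)[Z -> X] = 2421/10000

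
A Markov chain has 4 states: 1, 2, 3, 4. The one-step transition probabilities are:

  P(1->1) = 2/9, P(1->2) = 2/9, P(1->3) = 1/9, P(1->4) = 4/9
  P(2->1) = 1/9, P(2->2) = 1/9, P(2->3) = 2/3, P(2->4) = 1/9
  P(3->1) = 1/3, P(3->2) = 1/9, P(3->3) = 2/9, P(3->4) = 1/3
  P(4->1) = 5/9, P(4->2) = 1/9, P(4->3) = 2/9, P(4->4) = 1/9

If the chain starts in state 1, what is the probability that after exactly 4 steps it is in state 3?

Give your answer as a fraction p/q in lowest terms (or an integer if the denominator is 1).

Answer: 1672/6561

Derivation:
Computing P^4 by repeated multiplication:
P^1 =
  1: [2/9, 2/9, 1/9, 4/9]
  2: [1/9, 1/9, 2/3, 1/9]
  3: [1/3, 1/9, 2/9, 1/3]
  4: [5/9, 1/9, 2/9, 1/9]
P^2 =
  1: [29/81, 11/81, 8/27, 17/81]
  2: [26/81, 10/81, 7/27, 8/27]
  3: [28/81, 4/27, 19/81, 22/81]
  4: [22/81, 14/81, 17/81, 28/81]
P^3 =
  1: [226/729, 110/729, 59/243, 8/27]
  2: [245/729, 107/729, 176/729, 67/243]
  3: [235/729, 109/729, 182/729, 203/729]
  4: [83/243, 103/729, 196/729, 181/729]
P^4 =
  1: [2173/6561, 955/6561, 1672/6561, 587/2187]
  2: [710/2187, 974/6561, 547/2187, 1816/6561]
  3: [2140/6561, 964/6561, 553/2187, 1798/6561]
  4: [698/2187, 326/2187, 1621/6561, 1868/6561]

(P^4)[1 -> 3] = 1672/6561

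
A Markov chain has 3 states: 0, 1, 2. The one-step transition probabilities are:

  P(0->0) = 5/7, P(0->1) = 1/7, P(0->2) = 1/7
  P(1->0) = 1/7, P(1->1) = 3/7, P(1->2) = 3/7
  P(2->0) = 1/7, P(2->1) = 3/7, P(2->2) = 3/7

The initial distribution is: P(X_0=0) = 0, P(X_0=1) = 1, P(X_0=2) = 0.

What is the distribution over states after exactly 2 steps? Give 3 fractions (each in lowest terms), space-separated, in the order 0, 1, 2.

Propagating the distribution step by step (d_{t+1} = d_t * P):
d_0 = (0=0, 1=1, 2=0)
  d_1[0] = 0*5/7 + 1*1/7 + 0*1/7 = 1/7
  d_1[1] = 0*1/7 + 1*3/7 + 0*3/7 = 3/7
  d_1[2] = 0*1/7 + 1*3/7 + 0*3/7 = 3/7
d_1 = (0=1/7, 1=3/7, 2=3/7)
  d_2[0] = 1/7*5/7 + 3/7*1/7 + 3/7*1/7 = 11/49
  d_2[1] = 1/7*1/7 + 3/7*3/7 + 3/7*3/7 = 19/49
  d_2[2] = 1/7*1/7 + 3/7*3/7 + 3/7*3/7 = 19/49
d_2 = (0=11/49, 1=19/49, 2=19/49)

Answer: 11/49 19/49 19/49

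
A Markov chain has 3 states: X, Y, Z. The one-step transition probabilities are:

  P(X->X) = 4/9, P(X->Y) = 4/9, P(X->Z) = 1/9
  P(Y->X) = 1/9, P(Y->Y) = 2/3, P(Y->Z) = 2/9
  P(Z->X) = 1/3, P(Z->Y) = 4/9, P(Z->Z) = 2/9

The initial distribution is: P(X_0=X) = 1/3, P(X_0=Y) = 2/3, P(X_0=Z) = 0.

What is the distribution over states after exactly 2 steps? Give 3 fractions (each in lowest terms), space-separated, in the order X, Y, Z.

Propagating the distribution step by step (d_{t+1} = d_t * P):
d_0 = (X=1/3, Y=2/3, Z=0)
  d_1[X] = 1/3*4/9 + 2/3*1/9 + 0*1/3 = 2/9
  d_1[Y] = 1/3*4/9 + 2/3*2/3 + 0*4/9 = 16/27
  d_1[Z] = 1/3*1/9 + 2/3*2/9 + 0*2/9 = 5/27
d_1 = (X=2/9, Y=16/27, Z=5/27)
  d_2[X] = 2/9*4/9 + 16/27*1/9 + 5/27*1/3 = 55/243
  d_2[Y] = 2/9*4/9 + 16/27*2/3 + 5/27*4/9 = 140/243
  d_2[Z] = 2/9*1/9 + 16/27*2/9 + 5/27*2/9 = 16/81
d_2 = (X=55/243, Y=140/243, Z=16/81)

Answer: 55/243 140/243 16/81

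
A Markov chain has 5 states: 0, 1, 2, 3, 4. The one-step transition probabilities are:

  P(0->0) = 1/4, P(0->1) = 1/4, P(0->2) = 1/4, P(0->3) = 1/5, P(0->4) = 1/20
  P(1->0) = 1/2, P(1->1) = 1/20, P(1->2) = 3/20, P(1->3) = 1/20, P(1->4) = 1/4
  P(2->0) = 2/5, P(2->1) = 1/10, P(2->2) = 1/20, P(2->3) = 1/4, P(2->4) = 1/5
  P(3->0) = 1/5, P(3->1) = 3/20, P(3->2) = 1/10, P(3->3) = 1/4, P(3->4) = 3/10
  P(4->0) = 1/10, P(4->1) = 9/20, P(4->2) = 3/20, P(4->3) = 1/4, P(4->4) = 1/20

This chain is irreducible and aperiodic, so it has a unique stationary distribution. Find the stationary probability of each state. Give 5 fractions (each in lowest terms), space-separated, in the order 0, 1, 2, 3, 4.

Answer: 15182/52543 41993/210172 8078/52543 10277/52543 34031/210172

Derivation:
The stationary distribution satisfies pi = pi * P, i.e.:
  pi_0 = 1/4*pi_0 + 1/2*pi_1 + 2/5*pi_2 + 1/5*pi_3 + 1/10*pi_4
  pi_1 = 1/4*pi_0 + 1/20*pi_1 + 1/10*pi_2 + 3/20*pi_3 + 9/20*pi_4
  pi_2 = 1/4*pi_0 + 3/20*pi_1 + 1/20*pi_2 + 1/10*pi_3 + 3/20*pi_4
  pi_3 = 1/5*pi_0 + 1/20*pi_1 + 1/4*pi_2 + 1/4*pi_3 + 1/4*pi_4
  pi_4 = 1/20*pi_0 + 1/4*pi_1 + 1/5*pi_2 + 3/10*pi_3 + 1/20*pi_4
with normalization: pi_0 + pi_1 + pi_2 + pi_3 + pi_4 = 1.

Using the first 4 balance equations plus normalization, the linear system A*pi = b is:
  [-3/4, 1/2, 2/5, 1/5, 1/10] . pi = 0
  [1/4, -19/20, 1/10, 3/20, 9/20] . pi = 0
  [1/4, 3/20, -19/20, 1/10, 3/20] . pi = 0
  [1/5, 1/20, 1/4, -3/4, 1/4] . pi = 0
  [1, 1, 1, 1, 1] . pi = 1

Solving yields:
  pi_0 = 15182/52543
  pi_1 = 41993/210172
  pi_2 = 8078/52543
  pi_3 = 10277/52543
  pi_4 = 34031/210172

Verification (pi * P):
  15182/52543*1/4 + 41993/210172*1/2 + 8078/52543*2/5 + 10277/52543*1/5 + 34031/210172*1/10 = 15182/52543 = pi_0  (ok)
  15182/52543*1/4 + 41993/210172*1/20 + 8078/52543*1/10 + 10277/52543*3/20 + 34031/210172*9/20 = 41993/210172 = pi_1  (ok)
  15182/52543*1/4 + 41993/210172*3/20 + 8078/52543*1/20 + 10277/52543*1/10 + 34031/210172*3/20 = 8078/52543 = pi_2  (ok)
  15182/52543*1/5 + 41993/210172*1/20 + 8078/52543*1/4 + 10277/52543*1/4 + 34031/210172*1/4 = 10277/52543 = pi_3  (ok)
  15182/52543*1/20 + 41993/210172*1/4 + 8078/52543*1/5 + 10277/52543*3/10 + 34031/210172*1/20 = 34031/210172 = pi_4  (ok)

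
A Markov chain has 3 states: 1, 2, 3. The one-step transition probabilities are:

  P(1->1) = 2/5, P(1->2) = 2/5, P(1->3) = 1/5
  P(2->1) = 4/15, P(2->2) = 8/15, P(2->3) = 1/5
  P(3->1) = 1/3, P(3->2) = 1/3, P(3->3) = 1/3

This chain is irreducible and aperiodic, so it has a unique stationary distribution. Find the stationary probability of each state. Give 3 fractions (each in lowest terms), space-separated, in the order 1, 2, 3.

The stationary distribution satisfies pi = pi * P, i.e.:
  pi_1 = 2/5*pi_1 + 4/15*pi_2 + 1/3*pi_3
  pi_2 = 2/5*pi_1 + 8/15*pi_2 + 1/3*pi_3
  pi_3 = 1/5*pi_1 + 1/5*pi_2 + 1/3*pi_3
with normalization: pi_1 + pi_2 + pi_3 = 1.

Using the first 2 balance equations plus normalization, the linear system A*pi = b is:
  [-3/5, 4/15, 1/3] . pi = 0
  [2/5, -7/15, 1/3] . pi = 0
  [1, 1, 1] . pi = 1

Solving yields:
  pi_1 = 55/169
  pi_2 = 75/169
  pi_3 = 3/13

Verification (pi * P):
  55/169*2/5 + 75/169*4/15 + 3/13*1/3 = 55/169 = pi_1  (ok)
  55/169*2/5 + 75/169*8/15 + 3/13*1/3 = 75/169 = pi_2  (ok)
  55/169*1/5 + 75/169*1/5 + 3/13*1/3 = 3/13 = pi_3  (ok)

Answer: 55/169 75/169 3/13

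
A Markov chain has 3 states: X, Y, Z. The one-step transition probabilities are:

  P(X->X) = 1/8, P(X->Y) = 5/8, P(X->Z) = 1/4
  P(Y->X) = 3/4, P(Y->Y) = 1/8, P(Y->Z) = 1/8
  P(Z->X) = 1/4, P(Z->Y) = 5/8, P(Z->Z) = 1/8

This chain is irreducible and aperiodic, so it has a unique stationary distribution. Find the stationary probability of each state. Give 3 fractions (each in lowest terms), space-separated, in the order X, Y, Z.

Answer: 11/27 5/12 19/108

Derivation:
The stationary distribution satisfies pi = pi * P, i.e.:
  pi_X = 1/8*pi_X + 3/4*pi_Y + 1/4*pi_Z
  pi_Y = 5/8*pi_X + 1/8*pi_Y + 5/8*pi_Z
  pi_Z = 1/4*pi_X + 1/8*pi_Y + 1/8*pi_Z
with normalization: pi_X + pi_Y + pi_Z = 1.

Using the first 2 balance equations plus normalization, the linear system A*pi = b is:
  [-7/8, 3/4, 1/4] . pi = 0
  [5/8, -7/8, 5/8] . pi = 0
  [1, 1, 1] . pi = 1

Solving yields:
  pi_X = 11/27
  pi_Y = 5/12
  pi_Z = 19/108

Verification (pi * P):
  11/27*1/8 + 5/12*3/4 + 19/108*1/4 = 11/27 = pi_X  (ok)
  11/27*5/8 + 5/12*1/8 + 19/108*5/8 = 5/12 = pi_Y  (ok)
  11/27*1/4 + 5/12*1/8 + 19/108*1/8 = 19/108 = pi_Z  (ok)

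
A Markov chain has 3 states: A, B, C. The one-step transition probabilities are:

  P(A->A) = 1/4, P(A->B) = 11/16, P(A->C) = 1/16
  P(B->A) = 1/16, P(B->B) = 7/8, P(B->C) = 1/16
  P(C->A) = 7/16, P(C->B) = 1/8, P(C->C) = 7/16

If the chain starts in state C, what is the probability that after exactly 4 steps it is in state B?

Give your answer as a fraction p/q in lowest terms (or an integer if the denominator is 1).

Computing P^4 by repeated multiplication:
P^1 =
  A: [1/4, 11/16, 1/16]
  B: [1/16, 7/8, 1/16]
  C: [7/16, 1/8, 7/16]
P^2 =
  A: [17/128, 25/32, 11/128]
  B: [25/256, 209/256, 11/128]
  C: [79/256, 119/256, 29/128]
P^3 =
  A: [245/2048, 1609/2048, 97/1024]
  B: [463/4096, 3245/4096, 97/1024]
  C: [841/4096, 2651/4096, 151/1024]
P^4 =
  A: [3947/32768, 25609/32768, 803/8192]
  B: [7813/65536, 51299/65536, 803/8192]
  C: [10243/65536, 47573/65536, 965/8192]

(P^4)[C -> B] = 47573/65536

Answer: 47573/65536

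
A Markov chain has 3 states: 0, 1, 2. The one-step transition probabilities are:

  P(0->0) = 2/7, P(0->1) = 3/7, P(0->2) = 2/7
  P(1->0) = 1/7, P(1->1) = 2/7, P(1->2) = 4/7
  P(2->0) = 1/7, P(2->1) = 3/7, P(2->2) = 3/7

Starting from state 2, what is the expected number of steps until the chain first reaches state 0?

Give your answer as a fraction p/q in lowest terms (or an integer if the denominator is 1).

Let h_i = expected steps to first reach 0 from state i.
Boundary: h_0 = 0.
First-step equations for the other states:
  h_1 = 1 + 1/7*h_0 + 2/7*h_1 + 4/7*h_2
  h_2 = 1 + 1/7*h_0 + 3/7*h_1 + 3/7*h_2

Substituting h_0 = 0 and rearranging gives the linear system (I - Q) h = 1:
  [5/7, -4/7] . (h_1, h_2) = 1
  [-3/7, 4/7] . (h_1, h_2) = 1

Solving yields:
  h_1 = 7
  h_2 = 7

Starting state is 2, so the expected hitting time is h_2 = 7.

Answer: 7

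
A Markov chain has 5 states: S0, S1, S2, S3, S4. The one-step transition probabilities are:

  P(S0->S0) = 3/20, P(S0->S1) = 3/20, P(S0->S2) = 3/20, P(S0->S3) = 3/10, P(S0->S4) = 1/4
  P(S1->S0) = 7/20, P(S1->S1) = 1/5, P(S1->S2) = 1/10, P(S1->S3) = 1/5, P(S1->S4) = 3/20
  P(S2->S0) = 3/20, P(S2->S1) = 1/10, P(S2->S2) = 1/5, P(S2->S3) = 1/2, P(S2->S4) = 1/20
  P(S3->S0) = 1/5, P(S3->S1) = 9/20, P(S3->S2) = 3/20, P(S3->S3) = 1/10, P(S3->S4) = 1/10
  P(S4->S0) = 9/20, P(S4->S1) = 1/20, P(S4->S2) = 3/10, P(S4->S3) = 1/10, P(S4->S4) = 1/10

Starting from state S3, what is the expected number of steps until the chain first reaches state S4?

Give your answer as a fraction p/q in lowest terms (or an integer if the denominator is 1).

Answer: 4240/591

Derivation:
Let h_i = expected steps to first reach S4 from state i.
Boundary: h_S4 = 0.
First-step equations for the other states:
  h_S0 = 1 + 3/20*h_S0 + 3/20*h_S1 + 3/20*h_S2 + 3/10*h_S3 + 1/4*h_S4
  h_S1 = 1 + 7/20*h_S0 + 1/5*h_S1 + 1/10*h_S2 + 1/5*h_S3 + 3/20*h_S4
  h_S2 = 1 + 3/20*h_S0 + 1/10*h_S1 + 1/5*h_S2 + 1/2*h_S3 + 1/20*h_S4
  h_S3 = 1 + 1/5*h_S0 + 9/20*h_S1 + 3/20*h_S2 + 1/10*h_S3 + 1/10*h_S4

Substituting h_S4 = 0 and rearranging gives the linear system (I - Q) h = 1:
  [17/20, -3/20, -3/20, -3/10] . (h_S0, h_S1, h_S2, h_S3) = 1
  [-7/20, 4/5, -1/10, -1/5] . (h_S0, h_S1, h_S2, h_S3) = 1
  [-3/20, -1/10, 4/5, -1/2] . (h_S0, h_S1, h_S2, h_S3) = 1
  [-1/5, -9/20, -3/20, 9/10] . (h_S0, h_S1, h_S2, h_S3) = 1

Solving yields:
  h_S0 = 1235/197
  h_S1 = 7985/1182
  h_S2 = 3055/394
  h_S3 = 4240/591

Starting state is S3, so the expected hitting time is h_S3 = 4240/591.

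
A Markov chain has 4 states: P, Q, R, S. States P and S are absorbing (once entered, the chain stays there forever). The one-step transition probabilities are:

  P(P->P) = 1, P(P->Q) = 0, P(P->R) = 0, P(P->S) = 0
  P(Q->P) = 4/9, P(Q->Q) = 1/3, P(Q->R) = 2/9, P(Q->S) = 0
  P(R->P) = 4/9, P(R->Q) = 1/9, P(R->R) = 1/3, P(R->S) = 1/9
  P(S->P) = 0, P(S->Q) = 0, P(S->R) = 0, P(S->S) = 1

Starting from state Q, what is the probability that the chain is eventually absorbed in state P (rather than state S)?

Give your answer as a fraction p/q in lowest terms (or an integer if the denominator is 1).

Let a_i = P(absorbed in P | start in state i).
Boundary conditions: a_P = 1, a_S = 0.
For each transient state i, a_i = sum_j P(i->j) * a_j:
  a_Q = 4/9*a_P + 1/3*a_Q + 2/9*a_R + 0*a_S
  a_R = 4/9*a_P + 1/9*a_Q + 1/3*a_R + 1/9*a_S

Substituting a_P = 1 and a_S = 0, rearrange to (I - Q) a = r where r[i] = P(i -> P):
  [2/3, -2/9] . (a_Q, a_R) = 4/9
  [-1/9, 2/3] . (a_Q, a_R) = 4/9

Solving yields:
  a_Q = 16/17
  a_R = 14/17

Starting state is Q, so the absorption probability is a_Q = 16/17.

Answer: 16/17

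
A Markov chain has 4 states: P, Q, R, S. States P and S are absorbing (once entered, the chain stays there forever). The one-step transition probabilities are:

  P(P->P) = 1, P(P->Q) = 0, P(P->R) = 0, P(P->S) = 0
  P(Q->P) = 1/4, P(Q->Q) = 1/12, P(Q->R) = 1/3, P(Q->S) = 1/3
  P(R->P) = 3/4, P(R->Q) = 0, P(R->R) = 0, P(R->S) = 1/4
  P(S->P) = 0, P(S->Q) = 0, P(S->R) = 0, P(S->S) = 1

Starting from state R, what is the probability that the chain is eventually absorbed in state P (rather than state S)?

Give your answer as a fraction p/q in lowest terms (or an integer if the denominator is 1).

Let a_i = P(absorbed in P | start in state i).
Boundary conditions: a_P = 1, a_S = 0.
For each transient state i, a_i = sum_j P(i->j) * a_j:
  a_Q = 1/4*a_P + 1/12*a_Q + 1/3*a_R + 1/3*a_S
  a_R = 3/4*a_P + 0*a_Q + 0*a_R + 1/4*a_S

Substituting a_P = 1 and a_S = 0, rearrange to (I - Q) a = r where r[i] = P(i -> P):
  [11/12, -1/3] . (a_Q, a_R) = 1/4
  [0, 1] . (a_Q, a_R) = 3/4

Solving yields:
  a_Q = 6/11
  a_R = 3/4

Starting state is R, so the absorption probability is a_R = 3/4.

Answer: 3/4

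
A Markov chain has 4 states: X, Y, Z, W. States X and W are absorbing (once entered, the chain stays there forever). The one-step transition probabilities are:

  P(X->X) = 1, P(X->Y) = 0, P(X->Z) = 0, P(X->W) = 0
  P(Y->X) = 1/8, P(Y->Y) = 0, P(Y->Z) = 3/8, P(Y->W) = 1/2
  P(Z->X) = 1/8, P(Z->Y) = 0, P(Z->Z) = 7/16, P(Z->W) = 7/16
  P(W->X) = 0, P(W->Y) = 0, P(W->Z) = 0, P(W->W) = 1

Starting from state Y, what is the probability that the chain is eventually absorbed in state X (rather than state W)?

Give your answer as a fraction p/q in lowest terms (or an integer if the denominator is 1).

Answer: 5/24

Derivation:
Let a_i = P(absorbed in X | start in state i).
Boundary conditions: a_X = 1, a_W = 0.
For each transient state i, a_i = sum_j P(i->j) * a_j:
  a_Y = 1/8*a_X + 0*a_Y + 3/8*a_Z + 1/2*a_W
  a_Z = 1/8*a_X + 0*a_Y + 7/16*a_Z + 7/16*a_W

Substituting a_X = 1 and a_W = 0, rearrange to (I - Q) a = r where r[i] = P(i -> X):
  [1, -3/8] . (a_Y, a_Z) = 1/8
  [0, 9/16] . (a_Y, a_Z) = 1/8

Solving yields:
  a_Y = 5/24
  a_Z = 2/9

Starting state is Y, so the absorption probability is a_Y = 5/24.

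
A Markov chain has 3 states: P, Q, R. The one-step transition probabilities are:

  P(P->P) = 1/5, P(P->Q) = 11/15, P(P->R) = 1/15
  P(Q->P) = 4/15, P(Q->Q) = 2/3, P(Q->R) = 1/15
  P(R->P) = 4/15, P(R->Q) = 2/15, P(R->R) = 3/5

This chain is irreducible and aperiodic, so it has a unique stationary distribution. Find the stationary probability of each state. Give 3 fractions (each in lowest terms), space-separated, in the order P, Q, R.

Answer: 1/4 17/28 1/7

Derivation:
The stationary distribution satisfies pi = pi * P, i.e.:
  pi_P = 1/5*pi_P + 4/15*pi_Q + 4/15*pi_R
  pi_Q = 11/15*pi_P + 2/3*pi_Q + 2/15*pi_R
  pi_R = 1/15*pi_P + 1/15*pi_Q + 3/5*pi_R
with normalization: pi_P + pi_Q + pi_R = 1.

Using the first 2 balance equations plus normalization, the linear system A*pi = b is:
  [-4/5, 4/15, 4/15] . pi = 0
  [11/15, -1/3, 2/15] . pi = 0
  [1, 1, 1] . pi = 1

Solving yields:
  pi_P = 1/4
  pi_Q = 17/28
  pi_R = 1/7

Verification (pi * P):
  1/4*1/5 + 17/28*4/15 + 1/7*4/15 = 1/4 = pi_P  (ok)
  1/4*11/15 + 17/28*2/3 + 1/7*2/15 = 17/28 = pi_Q  (ok)
  1/4*1/15 + 17/28*1/15 + 1/7*3/5 = 1/7 = pi_R  (ok)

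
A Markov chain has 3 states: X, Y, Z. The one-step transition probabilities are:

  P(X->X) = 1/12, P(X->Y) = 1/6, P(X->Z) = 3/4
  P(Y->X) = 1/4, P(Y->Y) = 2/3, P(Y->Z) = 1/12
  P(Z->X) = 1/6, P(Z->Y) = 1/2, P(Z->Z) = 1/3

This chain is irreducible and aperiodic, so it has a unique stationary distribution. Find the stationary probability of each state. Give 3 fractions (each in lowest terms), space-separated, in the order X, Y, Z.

The stationary distribution satisfies pi = pi * P, i.e.:
  pi_X = 1/12*pi_X + 1/4*pi_Y + 1/6*pi_Z
  pi_Y = 1/6*pi_X + 2/3*pi_Y + 1/2*pi_Z
  pi_Z = 3/4*pi_X + 1/12*pi_Y + 1/3*pi_Z
with normalization: pi_X + pi_Y + pi_Z = 1.

Using the first 2 balance equations plus normalization, the linear system A*pi = b is:
  [-11/12, 1/4, 1/6] . pi = 0
  [1/6, -1/3, 1/2] . pi = 0
  [1, 1, 1] . pi = 1

Solving yields:
  pi_X = 13/67
  pi_Y = 35/67
  pi_Z = 19/67

Verification (pi * P):
  13/67*1/12 + 35/67*1/4 + 19/67*1/6 = 13/67 = pi_X  (ok)
  13/67*1/6 + 35/67*2/3 + 19/67*1/2 = 35/67 = pi_Y  (ok)
  13/67*3/4 + 35/67*1/12 + 19/67*1/3 = 19/67 = pi_Z  (ok)

Answer: 13/67 35/67 19/67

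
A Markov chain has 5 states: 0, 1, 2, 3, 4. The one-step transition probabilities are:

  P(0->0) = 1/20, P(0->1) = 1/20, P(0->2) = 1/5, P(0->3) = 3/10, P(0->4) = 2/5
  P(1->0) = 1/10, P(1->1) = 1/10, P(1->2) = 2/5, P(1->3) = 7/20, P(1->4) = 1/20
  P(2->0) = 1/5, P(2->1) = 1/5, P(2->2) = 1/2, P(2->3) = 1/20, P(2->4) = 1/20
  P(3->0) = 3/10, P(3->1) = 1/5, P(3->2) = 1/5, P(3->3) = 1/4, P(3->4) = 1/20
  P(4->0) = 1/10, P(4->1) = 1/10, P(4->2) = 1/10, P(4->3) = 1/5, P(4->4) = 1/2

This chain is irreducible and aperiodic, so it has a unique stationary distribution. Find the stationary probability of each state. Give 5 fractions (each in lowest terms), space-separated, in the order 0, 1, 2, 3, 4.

The stationary distribution satisfies pi = pi * P, i.e.:
  pi_0 = 1/20*pi_0 + 1/10*pi_1 + 1/5*pi_2 + 3/10*pi_3 + 1/10*pi_4
  pi_1 = 1/20*pi_0 + 1/10*pi_1 + 1/5*pi_2 + 1/5*pi_3 + 1/10*pi_4
  pi_2 = 1/5*pi_0 + 2/5*pi_1 + 1/2*pi_2 + 1/5*pi_3 + 1/10*pi_4
  pi_3 = 3/10*pi_0 + 7/20*pi_1 + 1/20*pi_2 + 1/4*pi_3 + 1/5*pi_4
  pi_4 = 2/5*pi_0 + 1/20*pi_1 + 1/20*pi_2 + 1/20*pi_3 + 1/2*pi_4
with normalization: pi_0 + pi_1 + pi_2 + pi_3 + pi_4 = 1.

Using the first 4 balance equations plus normalization, the linear system A*pi = b is:
  [-19/20, 1/10, 1/5, 3/10, 1/10] . pi = 0
  [1/20, -9/10, 1/5, 1/5, 1/10] . pi = 0
  [1/5, 2/5, -1/2, 1/5, 1/10] . pi = 0
  [3/10, 7/20, 1/20, -3/4, 1/5] . pi = 0
  [1, 1, 1, 1, 1] . pi = 1

Solving yields:
  pi_0 = 56/345
  pi_1 = 49/345
  pi_2 = 103/345
  pi_3 = 14/69
  pi_4 = 67/345

Verification (pi * P):
  56/345*1/20 + 49/345*1/10 + 103/345*1/5 + 14/69*3/10 + 67/345*1/10 = 56/345 = pi_0  (ok)
  56/345*1/20 + 49/345*1/10 + 103/345*1/5 + 14/69*1/5 + 67/345*1/10 = 49/345 = pi_1  (ok)
  56/345*1/5 + 49/345*2/5 + 103/345*1/2 + 14/69*1/5 + 67/345*1/10 = 103/345 = pi_2  (ok)
  56/345*3/10 + 49/345*7/20 + 103/345*1/20 + 14/69*1/4 + 67/345*1/5 = 14/69 = pi_3  (ok)
  56/345*2/5 + 49/345*1/20 + 103/345*1/20 + 14/69*1/20 + 67/345*1/2 = 67/345 = pi_4  (ok)

Answer: 56/345 49/345 103/345 14/69 67/345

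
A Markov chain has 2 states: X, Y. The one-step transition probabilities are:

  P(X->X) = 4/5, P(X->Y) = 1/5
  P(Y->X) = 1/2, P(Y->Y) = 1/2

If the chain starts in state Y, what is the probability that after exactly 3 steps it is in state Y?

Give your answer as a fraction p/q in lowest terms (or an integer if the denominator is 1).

Computing P^3 by repeated multiplication:
P^1 =
  X: [4/5, 1/5]
  Y: [1/2, 1/2]
P^2 =
  X: [37/50, 13/50]
  Y: [13/20, 7/20]
P^3 =
  X: [361/500, 139/500]
  Y: [139/200, 61/200]

(P^3)[Y -> Y] = 61/200

Answer: 61/200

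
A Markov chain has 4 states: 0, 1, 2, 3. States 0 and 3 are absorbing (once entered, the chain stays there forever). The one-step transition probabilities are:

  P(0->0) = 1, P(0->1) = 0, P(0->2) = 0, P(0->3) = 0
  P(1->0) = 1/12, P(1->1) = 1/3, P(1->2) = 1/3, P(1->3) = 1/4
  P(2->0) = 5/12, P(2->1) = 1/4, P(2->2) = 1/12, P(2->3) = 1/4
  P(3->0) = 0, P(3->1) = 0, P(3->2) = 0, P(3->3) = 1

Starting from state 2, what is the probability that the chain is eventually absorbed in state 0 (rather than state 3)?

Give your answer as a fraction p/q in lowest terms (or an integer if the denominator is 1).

Answer: 43/76

Derivation:
Let a_i = P(absorbed in 0 | start in state i).
Boundary conditions: a_0 = 1, a_3 = 0.
For each transient state i, a_i = sum_j P(i->j) * a_j:
  a_1 = 1/12*a_0 + 1/3*a_1 + 1/3*a_2 + 1/4*a_3
  a_2 = 5/12*a_0 + 1/4*a_1 + 1/12*a_2 + 1/4*a_3

Substituting a_0 = 1 and a_3 = 0, rearrange to (I - Q) a = r where r[i] = P(i -> 0):
  [2/3, -1/3] . (a_1, a_2) = 1/12
  [-1/4, 11/12] . (a_1, a_2) = 5/12

Solving yields:
  a_1 = 31/76
  a_2 = 43/76

Starting state is 2, so the absorption probability is a_2 = 43/76.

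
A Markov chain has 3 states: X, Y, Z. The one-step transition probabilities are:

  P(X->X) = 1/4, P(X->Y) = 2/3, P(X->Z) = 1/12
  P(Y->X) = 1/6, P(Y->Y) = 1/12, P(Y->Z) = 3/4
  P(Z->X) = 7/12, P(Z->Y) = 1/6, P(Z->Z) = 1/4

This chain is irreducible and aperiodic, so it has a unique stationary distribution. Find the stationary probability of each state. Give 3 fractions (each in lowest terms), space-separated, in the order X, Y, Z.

The stationary distribution satisfies pi = pi * P, i.e.:
  pi_X = 1/4*pi_X + 1/6*pi_Y + 7/12*pi_Z
  pi_Y = 2/3*pi_X + 1/12*pi_Y + 1/6*pi_Z
  pi_Z = 1/12*pi_X + 3/4*pi_Y + 1/4*pi_Z
with normalization: pi_X + pi_Y + pi_Z = 1.

Using the first 2 balance equations plus normalization, the linear system A*pi = b is:
  [-3/4, 1/6, 7/12] . pi = 0
  [2/3, -11/12, 1/6] . pi = 0
  [1, 1, 1] . pi = 1

Solving yields:
  pi_X = 81/238
  pi_Y = 37/119
  pi_Z = 83/238

Verification (pi * P):
  81/238*1/4 + 37/119*1/6 + 83/238*7/12 = 81/238 = pi_X  (ok)
  81/238*2/3 + 37/119*1/12 + 83/238*1/6 = 37/119 = pi_Y  (ok)
  81/238*1/12 + 37/119*3/4 + 83/238*1/4 = 83/238 = pi_Z  (ok)

Answer: 81/238 37/119 83/238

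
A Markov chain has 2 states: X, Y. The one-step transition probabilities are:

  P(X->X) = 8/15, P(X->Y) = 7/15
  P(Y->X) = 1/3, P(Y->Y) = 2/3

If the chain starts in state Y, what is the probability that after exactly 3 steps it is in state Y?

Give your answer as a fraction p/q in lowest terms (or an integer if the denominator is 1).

Computing P^3 by repeated multiplication:
P^1 =
  X: [8/15, 7/15]
  Y: [1/3, 2/3]
P^2 =
  X: [11/25, 14/25]
  Y: [2/5, 3/5]
P^3 =
  X: [158/375, 217/375]
  Y: [31/75, 44/75]

(P^3)[Y -> Y] = 44/75

Answer: 44/75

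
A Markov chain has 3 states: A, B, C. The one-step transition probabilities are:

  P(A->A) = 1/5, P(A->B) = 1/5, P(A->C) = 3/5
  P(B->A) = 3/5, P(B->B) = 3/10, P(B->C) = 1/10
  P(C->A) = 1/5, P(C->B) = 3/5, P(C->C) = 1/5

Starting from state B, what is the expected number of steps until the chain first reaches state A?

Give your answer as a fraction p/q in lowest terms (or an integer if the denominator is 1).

Answer: 9/5

Derivation:
Let h_i = expected steps to first reach A from state i.
Boundary: h_A = 0.
First-step equations for the other states:
  h_B = 1 + 3/5*h_A + 3/10*h_B + 1/10*h_C
  h_C = 1 + 1/5*h_A + 3/5*h_B + 1/5*h_C

Substituting h_A = 0 and rearranging gives the linear system (I - Q) h = 1:
  [7/10, -1/10] . (h_B, h_C) = 1
  [-3/5, 4/5] . (h_B, h_C) = 1

Solving yields:
  h_B = 9/5
  h_C = 13/5

Starting state is B, so the expected hitting time is h_B = 9/5.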